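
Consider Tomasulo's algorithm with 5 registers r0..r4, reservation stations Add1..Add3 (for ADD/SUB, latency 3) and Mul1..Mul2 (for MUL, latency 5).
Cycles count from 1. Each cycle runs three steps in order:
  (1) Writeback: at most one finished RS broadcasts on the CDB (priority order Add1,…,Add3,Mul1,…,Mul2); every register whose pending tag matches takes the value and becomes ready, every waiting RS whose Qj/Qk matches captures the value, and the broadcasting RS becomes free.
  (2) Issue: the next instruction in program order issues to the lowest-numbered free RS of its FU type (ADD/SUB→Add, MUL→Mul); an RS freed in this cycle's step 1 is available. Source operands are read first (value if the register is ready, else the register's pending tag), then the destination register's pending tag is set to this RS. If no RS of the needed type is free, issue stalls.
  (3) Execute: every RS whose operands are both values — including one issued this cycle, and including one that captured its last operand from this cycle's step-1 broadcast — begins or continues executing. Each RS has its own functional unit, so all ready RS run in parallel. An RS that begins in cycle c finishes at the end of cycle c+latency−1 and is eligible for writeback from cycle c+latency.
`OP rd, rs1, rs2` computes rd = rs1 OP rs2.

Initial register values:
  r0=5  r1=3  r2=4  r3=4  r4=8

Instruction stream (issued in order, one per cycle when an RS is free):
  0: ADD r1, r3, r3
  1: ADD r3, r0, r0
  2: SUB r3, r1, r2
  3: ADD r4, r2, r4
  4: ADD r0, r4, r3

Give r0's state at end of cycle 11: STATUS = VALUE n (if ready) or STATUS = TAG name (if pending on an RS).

STATUS = VALUE 16

c1: issue ADD r1<-Add1 | r0:5,r1:Add1,r2:4,r3:4,r4:8
c2: issue ADD r3<-Add2 | r0:5,r1:Add1,r2:4,r3:Add2,r4:8
c3: issue SUB r3<-Add3 | r0:5,r1:Add1,r2:4,r3:Add3,r4:8
c4: CDB Add1=8; issue ADD r4<-Add1 | r0:5,r1:8,r2:4,r3:Add3,r4:Add1
c5: CDB Add2=10; issue ADD r0<-Add2 | r0:Add2,r1:8,r2:4,r3:Add3,r4:Add1
c6: - | r0:Add2,r1:8,r2:4,r3:Add3,r4:Add1
c7: CDB Add1=12 | r0:Add2,r1:8,r2:4,r3:Add3,r4:12
c8: CDB Add3=4 | r0:Add2,r1:8,r2:4,r3:4,r4:12
c9: - | r0:Add2,r1:8,r2:4,r3:4,r4:12
c10: - | r0:Add2,r1:8,r2:4,r3:4,r4:12
c11: CDB Add2=16 | r0:16,r1:8,r2:4,r3:4,r4:12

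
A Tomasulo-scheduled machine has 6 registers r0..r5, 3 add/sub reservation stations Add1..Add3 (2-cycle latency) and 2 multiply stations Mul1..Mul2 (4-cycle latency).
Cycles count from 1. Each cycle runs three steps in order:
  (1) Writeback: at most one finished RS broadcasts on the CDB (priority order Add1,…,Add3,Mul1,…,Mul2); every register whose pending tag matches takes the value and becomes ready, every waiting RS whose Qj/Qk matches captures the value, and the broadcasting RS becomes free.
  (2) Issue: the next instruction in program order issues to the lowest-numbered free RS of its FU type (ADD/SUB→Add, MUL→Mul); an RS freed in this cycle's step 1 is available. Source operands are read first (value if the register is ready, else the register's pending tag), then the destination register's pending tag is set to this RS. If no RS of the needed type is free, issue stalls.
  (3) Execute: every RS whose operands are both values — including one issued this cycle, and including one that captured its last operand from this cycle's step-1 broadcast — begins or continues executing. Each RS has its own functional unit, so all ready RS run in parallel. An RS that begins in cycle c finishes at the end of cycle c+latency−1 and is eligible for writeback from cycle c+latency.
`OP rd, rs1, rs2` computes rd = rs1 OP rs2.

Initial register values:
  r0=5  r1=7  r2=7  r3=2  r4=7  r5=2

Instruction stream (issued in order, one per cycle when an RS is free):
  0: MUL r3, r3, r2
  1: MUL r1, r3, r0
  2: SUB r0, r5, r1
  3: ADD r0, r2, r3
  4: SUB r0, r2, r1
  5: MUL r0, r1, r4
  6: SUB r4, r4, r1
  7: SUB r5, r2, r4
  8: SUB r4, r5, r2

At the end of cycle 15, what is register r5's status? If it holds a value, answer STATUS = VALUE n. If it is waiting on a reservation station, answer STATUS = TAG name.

STATUS = VALUE 70

  c1: issue MUL r3<-Mul1  regs: r0:5,r1:7,r2:7,r3:Mul1,r4:7,r5:2
  c2: issue MUL r1<-Mul2  regs: r0:5,r1:Mul2,r2:7,r3:Mul1,r4:7,r5:2
  c3: issue SUB r0<-Add1  regs: r0:Add1,r1:Mul2,r2:7,r3:Mul1,r4:7,r5:2
  c4: issue ADD r0<-Add2  regs: r0:Add2,r1:Mul2,r2:7,r3:Mul1,r4:7,r5:2
  c5: CDB Mul1=14; issue SUB r0<-Add3  regs: r0:Add3,r1:Mul2,r2:7,r3:14,r4:7,r5:2
  c6: issue MUL r0<-Mul1  regs: r0:Mul1,r1:Mul2,r2:7,r3:14,r4:7,r5:2
  c7: CDB Add2=21; issue SUB r4<-Add2  regs: r0:Mul1,r1:Mul2,r2:7,r3:14,r4:Add2,r5:2
  c8: stall  regs: r0:Mul1,r1:Mul2,r2:7,r3:14,r4:Add2,r5:2
  c9: CDB Mul2=70; stall  regs: r0:Mul1,r1:70,r2:7,r3:14,r4:Add2,r5:2
  c10: stall  regs: r0:Mul1,r1:70,r2:7,r3:14,r4:Add2,r5:2
  c11: CDB Add1=-68; issue SUB r5<-Add1  regs: r0:Mul1,r1:70,r2:7,r3:14,r4:Add2,r5:Add1
  c12: CDB Add2=-63; issue SUB r4<-Add2  regs: r0:Mul1,r1:70,r2:7,r3:14,r4:Add2,r5:Add1
  c13: CDB Add3=-63  regs: r0:Mul1,r1:70,r2:7,r3:14,r4:Add2,r5:Add1
  c14: CDB Add1=70  regs: r0:Mul1,r1:70,r2:7,r3:14,r4:Add2,r5:70
  c15: CDB Mul1=490  regs: r0:490,r1:70,r2:7,r3:14,r4:Add2,r5:70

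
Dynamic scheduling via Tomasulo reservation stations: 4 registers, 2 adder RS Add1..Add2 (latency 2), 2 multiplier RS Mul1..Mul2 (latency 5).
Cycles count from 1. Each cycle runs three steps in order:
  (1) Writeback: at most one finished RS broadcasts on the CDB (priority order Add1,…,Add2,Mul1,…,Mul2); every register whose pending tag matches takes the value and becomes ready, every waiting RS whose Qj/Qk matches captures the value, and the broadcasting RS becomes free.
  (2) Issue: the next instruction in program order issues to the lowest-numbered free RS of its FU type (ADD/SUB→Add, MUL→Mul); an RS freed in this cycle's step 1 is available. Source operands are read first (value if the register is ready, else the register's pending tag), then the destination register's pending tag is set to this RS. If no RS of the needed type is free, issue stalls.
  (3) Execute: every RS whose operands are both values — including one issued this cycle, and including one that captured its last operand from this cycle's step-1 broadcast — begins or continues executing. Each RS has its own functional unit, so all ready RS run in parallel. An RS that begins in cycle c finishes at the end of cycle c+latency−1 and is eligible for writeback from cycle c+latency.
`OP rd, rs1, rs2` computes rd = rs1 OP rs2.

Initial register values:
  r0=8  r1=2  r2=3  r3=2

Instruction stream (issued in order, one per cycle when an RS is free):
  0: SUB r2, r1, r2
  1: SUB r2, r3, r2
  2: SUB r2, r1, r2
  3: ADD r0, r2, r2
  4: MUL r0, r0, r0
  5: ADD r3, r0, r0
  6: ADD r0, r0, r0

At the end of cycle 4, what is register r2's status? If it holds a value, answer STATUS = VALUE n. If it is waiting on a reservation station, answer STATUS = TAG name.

  c1: issue SUB r2<-Add1  regs: r0:8,r1:2,r2:Add1,r3:2
  c2: issue SUB r2<-Add2  regs: r0:8,r1:2,r2:Add2,r3:2
  c3: CDB Add1=-1; issue SUB r2<-Add1  regs: r0:8,r1:2,r2:Add1,r3:2
  c4: stall  regs: r0:8,r1:2,r2:Add1,r3:2

STATUS = TAG Add1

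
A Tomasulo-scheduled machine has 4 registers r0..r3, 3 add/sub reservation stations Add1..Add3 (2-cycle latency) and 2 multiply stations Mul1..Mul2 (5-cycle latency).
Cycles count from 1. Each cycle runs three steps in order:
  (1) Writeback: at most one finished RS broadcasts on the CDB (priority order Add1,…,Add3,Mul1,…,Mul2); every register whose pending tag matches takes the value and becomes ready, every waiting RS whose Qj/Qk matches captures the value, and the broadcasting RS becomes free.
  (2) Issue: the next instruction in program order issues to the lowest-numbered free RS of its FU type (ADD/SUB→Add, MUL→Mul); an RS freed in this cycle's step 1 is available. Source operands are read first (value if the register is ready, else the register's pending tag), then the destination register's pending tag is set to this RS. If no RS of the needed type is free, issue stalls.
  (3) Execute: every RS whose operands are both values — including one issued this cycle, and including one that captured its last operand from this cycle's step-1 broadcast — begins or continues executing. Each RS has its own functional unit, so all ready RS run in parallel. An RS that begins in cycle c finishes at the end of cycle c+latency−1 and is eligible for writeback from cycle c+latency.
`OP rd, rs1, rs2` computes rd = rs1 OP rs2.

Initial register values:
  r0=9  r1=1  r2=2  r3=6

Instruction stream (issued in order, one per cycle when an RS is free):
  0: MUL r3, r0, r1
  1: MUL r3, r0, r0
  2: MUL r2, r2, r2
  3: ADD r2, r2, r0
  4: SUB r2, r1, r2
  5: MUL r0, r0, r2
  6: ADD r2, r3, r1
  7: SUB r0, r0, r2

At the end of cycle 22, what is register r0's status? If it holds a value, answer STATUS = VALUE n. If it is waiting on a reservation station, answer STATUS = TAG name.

  c1: issue MUL r3<-Mul1  regs: r0:9,r1:1,r2:2,r3:Mul1
  c2: issue MUL r3<-Mul2  regs: r0:9,r1:1,r2:2,r3:Mul2
  c3: stall  regs: r0:9,r1:1,r2:2,r3:Mul2
  c4: stall  regs: r0:9,r1:1,r2:2,r3:Mul2
  c5: stall  regs: r0:9,r1:1,r2:2,r3:Mul2
  c6: CDB Mul1=9; issue MUL r2<-Mul1  regs: r0:9,r1:1,r2:Mul1,r3:Mul2
  c7: CDB Mul2=81; issue ADD r2<-Add1  regs: r0:9,r1:1,r2:Add1,r3:81
  c8: issue SUB r2<-Add2  regs: r0:9,r1:1,r2:Add2,r3:81
  c9: issue MUL r0<-Mul2  regs: r0:Mul2,r1:1,r2:Add2,r3:81
  c10: issue ADD r2<-Add3  regs: r0:Mul2,r1:1,r2:Add3,r3:81
  c11: CDB Mul1=4; stall  regs: r0:Mul2,r1:1,r2:Add3,r3:81
  c12: CDB Add3=82; issue SUB r0<-Add3  regs: r0:Add3,r1:1,r2:82,r3:81
  c13: CDB Add1=13  regs: r0:Add3,r1:1,r2:82,r3:81
  c14: -  regs: r0:Add3,r1:1,r2:82,r3:81
  c15: CDB Add2=-12  regs: r0:Add3,r1:1,r2:82,r3:81
  c16: -  regs: r0:Add3,r1:1,r2:82,r3:81
  c17: -  regs: r0:Add3,r1:1,r2:82,r3:81
  c18: -  regs: r0:Add3,r1:1,r2:82,r3:81
  c19: -  regs: r0:Add3,r1:1,r2:82,r3:81
  c20: CDB Mul2=-108  regs: r0:Add3,r1:1,r2:82,r3:81
  c21: -  regs: r0:Add3,r1:1,r2:82,r3:81
  c22: CDB Add3=-190  regs: r0:-190,r1:1,r2:82,r3:81

STATUS = VALUE -190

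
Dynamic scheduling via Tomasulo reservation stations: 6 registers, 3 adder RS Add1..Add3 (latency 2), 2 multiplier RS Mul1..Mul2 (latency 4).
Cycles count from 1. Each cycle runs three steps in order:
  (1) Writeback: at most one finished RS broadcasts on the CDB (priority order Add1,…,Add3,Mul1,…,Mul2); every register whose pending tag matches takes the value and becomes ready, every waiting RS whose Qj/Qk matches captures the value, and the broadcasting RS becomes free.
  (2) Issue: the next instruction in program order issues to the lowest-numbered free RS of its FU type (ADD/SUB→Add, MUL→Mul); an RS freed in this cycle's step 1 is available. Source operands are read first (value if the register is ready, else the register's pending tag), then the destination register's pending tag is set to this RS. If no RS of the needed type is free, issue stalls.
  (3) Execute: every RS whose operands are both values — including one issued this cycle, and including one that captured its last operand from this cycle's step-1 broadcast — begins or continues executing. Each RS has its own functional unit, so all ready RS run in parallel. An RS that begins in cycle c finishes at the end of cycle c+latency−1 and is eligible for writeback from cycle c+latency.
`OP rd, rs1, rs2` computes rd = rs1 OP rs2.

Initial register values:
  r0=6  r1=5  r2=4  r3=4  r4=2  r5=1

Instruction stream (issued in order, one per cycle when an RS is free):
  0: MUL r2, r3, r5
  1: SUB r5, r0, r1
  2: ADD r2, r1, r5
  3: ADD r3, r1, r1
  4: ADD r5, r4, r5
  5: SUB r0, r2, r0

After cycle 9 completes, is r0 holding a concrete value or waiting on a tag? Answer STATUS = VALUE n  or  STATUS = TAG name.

STATUS = VALUE 0

cycle 1: issue MUL r2<-Mul1 // r0:6,r1:5,r2:Mul1,r3:4,r4:2,r5:1
cycle 2: issue SUB r5<-Add1 // r0:6,r1:5,r2:Mul1,r3:4,r4:2,r5:Add1
cycle 3: issue ADD r2<-Add2 // r0:6,r1:5,r2:Add2,r3:4,r4:2,r5:Add1
cycle 4: CDB Add1=1; issue ADD r3<-Add1 // r0:6,r1:5,r2:Add2,r3:Add1,r4:2,r5:1
cycle 5: CDB Mul1=4; issue ADD r5<-Add3 // r0:6,r1:5,r2:Add2,r3:Add1,r4:2,r5:Add3
cycle 6: CDB Add1=10; issue SUB r0<-Add1 // r0:Add1,r1:5,r2:Add2,r3:10,r4:2,r5:Add3
cycle 7: CDB Add2=6 // r0:Add1,r1:5,r2:6,r3:10,r4:2,r5:Add3
cycle 8: CDB Add3=3 // r0:Add1,r1:5,r2:6,r3:10,r4:2,r5:3
cycle 9: CDB Add1=0 // r0:0,r1:5,r2:6,r3:10,r4:2,r5:3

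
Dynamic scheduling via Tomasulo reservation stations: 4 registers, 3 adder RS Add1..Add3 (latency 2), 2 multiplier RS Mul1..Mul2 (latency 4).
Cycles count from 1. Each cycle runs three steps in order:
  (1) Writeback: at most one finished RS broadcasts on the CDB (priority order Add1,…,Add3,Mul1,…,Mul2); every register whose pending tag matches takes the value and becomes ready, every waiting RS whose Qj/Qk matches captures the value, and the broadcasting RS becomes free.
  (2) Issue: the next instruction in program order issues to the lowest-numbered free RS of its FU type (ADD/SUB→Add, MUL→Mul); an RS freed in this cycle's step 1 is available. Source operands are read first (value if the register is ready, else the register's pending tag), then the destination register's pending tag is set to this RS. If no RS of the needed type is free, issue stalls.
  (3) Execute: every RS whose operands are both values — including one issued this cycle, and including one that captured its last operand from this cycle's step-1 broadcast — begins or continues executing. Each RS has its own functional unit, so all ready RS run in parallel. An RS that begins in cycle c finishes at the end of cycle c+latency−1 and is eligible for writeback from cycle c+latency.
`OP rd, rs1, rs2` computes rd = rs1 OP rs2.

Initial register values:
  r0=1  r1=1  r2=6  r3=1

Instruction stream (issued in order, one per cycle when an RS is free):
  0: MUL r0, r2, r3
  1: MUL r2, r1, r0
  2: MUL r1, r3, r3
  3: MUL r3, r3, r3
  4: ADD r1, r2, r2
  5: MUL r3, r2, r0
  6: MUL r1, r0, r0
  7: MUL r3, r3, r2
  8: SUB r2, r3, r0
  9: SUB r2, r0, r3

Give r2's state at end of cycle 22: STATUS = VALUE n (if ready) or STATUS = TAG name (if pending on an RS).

STATUS = VALUE -210

c1: issue MUL r0<-Mul1 | r0:Mul1,r1:1,r2:6,r3:1
c2: issue MUL r2<-Mul2 | r0:Mul1,r1:1,r2:Mul2,r3:1
c3: stall | r0:Mul1,r1:1,r2:Mul2,r3:1
c4: stall | r0:Mul1,r1:1,r2:Mul2,r3:1
c5: CDB Mul1=6; issue MUL r1<-Mul1 | r0:6,r1:Mul1,r2:Mul2,r3:1
c6: stall | r0:6,r1:Mul1,r2:Mul2,r3:1
c7: stall | r0:6,r1:Mul1,r2:Mul2,r3:1
c8: stall | r0:6,r1:Mul1,r2:Mul2,r3:1
c9: CDB Mul1=1; issue MUL r3<-Mul1 | r0:6,r1:1,r2:Mul2,r3:Mul1
c10: CDB Mul2=6; issue ADD r1<-Add1 | r0:6,r1:Add1,r2:6,r3:Mul1
c11: issue MUL r3<-Mul2 | r0:6,r1:Add1,r2:6,r3:Mul2
c12: CDB Add1=12; stall | r0:6,r1:12,r2:6,r3:Mul2
c13: CDB Mul1=1; issue MUL r1<-Mul1 | r0:6,r1:Mul1,r2:6,r3:Mul2
c14: stall | r0:6,r1:Mul1,r2:6,r3:Mul2
c15: CDB Mul2=36; issue MUL r3<-Mul2 | r0:6,r1:Mul1,r2:6,r3:Mul2
c16: issue SUB r2<-Add1 | r0:6,r1:Mul1,r2:Add1,r3:Mul2
c17: CDB Mul1=36; issue SUB r2<-Add2 | r0:6,r1:36,r2:Add2,r3:Mul2
c18: - | r0:6,r1:36,r2:Add2,r3:Mul2
c19: CDB Mul2=216 | r0:6,r1:36,r2:Add2,r3:216
c20: - | r0:6,r1:36,r2:Add2,r3:216
c21: CDB Add1=210 | r0:6,r1:36,r2:Add2,r3:216
c22: CDB Add2=-210 | r0:6,r1:36,r2:-210,r3:216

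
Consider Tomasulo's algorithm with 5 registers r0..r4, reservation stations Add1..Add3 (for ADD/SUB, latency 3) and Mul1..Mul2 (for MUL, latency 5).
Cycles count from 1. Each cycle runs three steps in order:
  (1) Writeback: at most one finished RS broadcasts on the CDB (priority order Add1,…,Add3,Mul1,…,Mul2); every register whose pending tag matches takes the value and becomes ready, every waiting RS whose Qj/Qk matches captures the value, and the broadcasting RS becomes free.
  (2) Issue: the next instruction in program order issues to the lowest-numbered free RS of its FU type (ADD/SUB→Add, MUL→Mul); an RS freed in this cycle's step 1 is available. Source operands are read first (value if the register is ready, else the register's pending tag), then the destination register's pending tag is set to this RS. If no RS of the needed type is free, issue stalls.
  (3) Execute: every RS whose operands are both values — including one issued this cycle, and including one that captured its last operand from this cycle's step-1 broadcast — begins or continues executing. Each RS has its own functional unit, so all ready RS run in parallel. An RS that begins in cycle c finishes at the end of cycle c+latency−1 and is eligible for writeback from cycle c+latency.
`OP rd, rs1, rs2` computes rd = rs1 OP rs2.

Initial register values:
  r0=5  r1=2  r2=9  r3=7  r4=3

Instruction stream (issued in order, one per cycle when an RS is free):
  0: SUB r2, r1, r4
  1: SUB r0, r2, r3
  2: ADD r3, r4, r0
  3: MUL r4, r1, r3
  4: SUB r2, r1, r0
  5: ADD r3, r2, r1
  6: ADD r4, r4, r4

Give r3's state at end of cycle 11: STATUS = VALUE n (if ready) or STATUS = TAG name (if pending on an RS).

STATUS = TAG Add2

cycle 1: issue SUB r2<-Add1 // r0:5,r1:2,r2:Add1,r3:7,r4:3
cycle 2: issue SUB r0<-Add2 // r0:Add2,r1:2,r2:Add1,r3:7,r4:3
cycle 3: issue ADD r3<-Add3 // r0:Add2,r1:2,r2:Add1,r3:Add3,r4:3
cycle 4: CDB Add1=-1; issue MUL r4<-Mul1 // r0:Add2,r1:2,r2:-1,r3:Add3,r4:Mul1
cycle 5: issue SUB r2<-Add1 // r0:Add2,r1:2,r2:Add1,r3:Add3,r4:Mul1
cycle 6: stall // r0:Add2,r1:2,r2:Add1,r3:Add3,r4:Mul1
cycle 7: CDB Add2=-8; issue ADD r3<-Add2 // r0:-8,r1:2,r2:Add1,r3:Add2,r4:Mul1
cycle 8: stall // r0:-8,r1:2,r2:Add1,r3:Add2,r4:Mul1
cycle 9: stall // r0:-8,r1:2,r2:Add1,r3:Add2,r4:Mul1
cycle 10: CDB Add1=10; issue ADD r4<-Add1 // r0:-8,r1:2,r2:10,r3:Add2,r4:Add1
cycle 11: CDB Add3=-5 // r0:-8,r1:2,r2:10,r3:Add2,r4:Add1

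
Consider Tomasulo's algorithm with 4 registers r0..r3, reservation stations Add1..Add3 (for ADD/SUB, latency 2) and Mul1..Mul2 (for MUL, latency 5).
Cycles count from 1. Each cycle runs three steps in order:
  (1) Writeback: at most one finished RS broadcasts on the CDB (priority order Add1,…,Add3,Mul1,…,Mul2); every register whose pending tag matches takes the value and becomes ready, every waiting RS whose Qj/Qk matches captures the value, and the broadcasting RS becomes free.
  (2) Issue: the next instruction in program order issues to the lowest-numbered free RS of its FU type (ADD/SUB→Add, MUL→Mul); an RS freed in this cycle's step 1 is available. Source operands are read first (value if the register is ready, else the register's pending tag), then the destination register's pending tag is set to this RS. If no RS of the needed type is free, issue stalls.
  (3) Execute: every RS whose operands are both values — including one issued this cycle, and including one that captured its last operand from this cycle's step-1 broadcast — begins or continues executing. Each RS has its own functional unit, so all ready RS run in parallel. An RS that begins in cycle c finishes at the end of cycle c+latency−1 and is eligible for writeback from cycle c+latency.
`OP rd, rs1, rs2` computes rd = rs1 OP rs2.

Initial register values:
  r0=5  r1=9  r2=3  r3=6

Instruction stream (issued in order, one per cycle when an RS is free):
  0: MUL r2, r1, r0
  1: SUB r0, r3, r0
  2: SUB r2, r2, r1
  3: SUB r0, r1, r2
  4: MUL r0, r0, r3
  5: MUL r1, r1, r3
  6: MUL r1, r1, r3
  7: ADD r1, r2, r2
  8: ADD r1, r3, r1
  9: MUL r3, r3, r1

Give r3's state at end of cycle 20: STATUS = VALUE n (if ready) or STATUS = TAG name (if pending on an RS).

  c1: issue MUL r2<-Mul1  regs: r0:5,r1:9,r2:Mul1,r3:6
  c2: issue SUB r0<-Add1  regs: r0:Add1,r1:9,r2:Mul1,r3:6
  c3: issue SUB r2<-Add2  regs: r0:Add1,r1:9,r2:Add2,r3:6
  c4: CDB Add1=1; issue SUB r0<-Add1  regs: r0:Add1,r1:9,r2:Add2,r3:6
  c5: issue MUL r0<-Mul2  regs: r0:Mul2,r1:9,r2:Add2,r3:6
  c6: CDB Mul1=45; issue MUL r1<-Mul1  regs: r0:Mul2,r1:Mul1,r2:Add2,r3:6
  c7: stall  regs: r0:Mul2,r1:Mul1,r2:Add2,r3:6
  c8: CDB Add2=36; stall  regs: r0:Mul2,r1:Mul1,r2:36,r3:6
  c9: stall  regs: r0:Mul2,r1:Mul1,r2:36,r3:6
  c10: CDB Add1=-27; stall  regs: r0:Mul2,r1:Mul1,r2:36,r3:6
  c11: CDB Mul1=54; issue MUL r1<-Mul1  regs: r0:Mul2,r1:Mul1,r2:36,r3:6
  c12: issue ADD r1<-Add1  regs: r0:Mul2,r1:Add1,r2:36,r3:6
  c13: issue ADD r1<-Add2  regs: r0:Mul2,r1:Add2,r2:36,r3:6
  c14: CDB Add1=72; stall  regs: r0:Mul2,r1:Add2,r2:36,r3:6
  c15: CDB Mul2=-162; issue MUL r3<-Mul2  regs: r0:-162,r1:Add2,r2:36,r3:Mul2
  c16: CDB Add2=78  regs: r0:-162,r1:78,r2:36,r3:Mul2
  c17: CDB Mul1=324  regs: r0:-162,r1:78,r2:36,r3:Mul2
  c18: -  regs: r0:-162,r1:78,r2:36,r3:Mul2
  c19: -  regs: r0:-162,r1:78,r2:36,r3:Mul2
  c20: -  regs: r0:-162,r1:78,r2:36,r3:Mul2

STATUS = TAG Mul2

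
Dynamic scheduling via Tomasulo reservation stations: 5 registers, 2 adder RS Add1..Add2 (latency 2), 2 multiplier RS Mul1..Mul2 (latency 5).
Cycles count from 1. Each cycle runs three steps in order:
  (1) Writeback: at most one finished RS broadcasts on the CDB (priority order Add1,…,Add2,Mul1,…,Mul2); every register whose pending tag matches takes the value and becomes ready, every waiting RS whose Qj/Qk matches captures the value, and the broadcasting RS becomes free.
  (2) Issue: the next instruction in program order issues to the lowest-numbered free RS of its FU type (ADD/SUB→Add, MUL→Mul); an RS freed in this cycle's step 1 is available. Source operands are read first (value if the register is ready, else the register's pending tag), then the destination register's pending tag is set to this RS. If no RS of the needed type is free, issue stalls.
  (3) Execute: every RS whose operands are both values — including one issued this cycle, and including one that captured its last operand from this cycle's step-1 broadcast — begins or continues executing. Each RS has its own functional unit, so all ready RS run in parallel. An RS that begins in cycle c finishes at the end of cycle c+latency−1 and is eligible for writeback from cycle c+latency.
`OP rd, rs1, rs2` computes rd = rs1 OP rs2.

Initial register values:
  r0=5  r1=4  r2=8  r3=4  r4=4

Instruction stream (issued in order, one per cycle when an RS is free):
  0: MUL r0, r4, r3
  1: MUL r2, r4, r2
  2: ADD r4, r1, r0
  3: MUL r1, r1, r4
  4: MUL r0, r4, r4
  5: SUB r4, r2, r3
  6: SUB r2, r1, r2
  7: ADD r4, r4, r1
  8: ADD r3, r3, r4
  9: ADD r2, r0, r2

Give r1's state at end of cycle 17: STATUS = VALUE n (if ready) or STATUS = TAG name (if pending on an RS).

STATUS = VALUE 80

c1: issue MUL r0<-Mul1 | r0:Mul1,r1:4,r2:8,r3:4,r4:4
c2: issue MUL r2<-Mul2 | r0:Mul1,r1:4,r2:Mul2,r3:4,r4:4
c3: issue ADD r4<-Add1 | r0:Mul1,r1:4,r2:Mul2,r3:4,r4:Add1
c4: stall | r0:Mul1,r1:4,r2:Mul2,r3:4,r4:Add1
c5: stall | r0:Mul1,r1:4,r2:Mul2,r3:4,r4:Add1
c6: CDB Mul1=16; issue MUL r1<-Mul1 | r0:16,r1:Mul1,r2:Mul2,r3:4,r4:Add1
c7: CDB Mul2=32; issue MUL r0<-Mul2 | r0:Mul2,r1:Mul1,r2:32,r3:4,r4:Add1
c8: CDB Add1=20; issue SUB r4<-Add1 | r0:Mul2,r1:Mul1,r2:32,r3:4,r4:Add1
c9: issue SUB r2<-Add2 | r0:Mul2,r1:Mul1,r2:Add2,r3:4,r4:Add1
c10: CDB Add1=28; issue ADD r4<-Add1 | r0:Mul2,r1:Mul1,r2:Add2,r3:4,r4:Add1
c11: stall | r0:Mul2,r1:Mul1,r2:Add2,r3:4,r4:Add1
c12: stall | r0:Mul2,r1:Mul1,r2:Add2,r3:4,r4:Add1
c13: CDB Mul1=80; stall | r0:Mul2,r1:80,r2:Add2,r3:4,r4:Add1
c14: CDB Mul2=400; stall | r0:400,r1:80,r2:Add2,r3:4,r4:Add1
c15: CDB Add1=108; issue ADD r3<-Add1 | r0:400,r1:80,r2:Add2,r3:Add1,r4:108
c16: CDB Add2=48; issue ADD r2<-Add2 | r0:400,r1:80,r2:Add2,r3:Add1,r4:108
c17: CDB Add1=112 | r0:400,r1:80,r2:Add2,r3:112,r4:108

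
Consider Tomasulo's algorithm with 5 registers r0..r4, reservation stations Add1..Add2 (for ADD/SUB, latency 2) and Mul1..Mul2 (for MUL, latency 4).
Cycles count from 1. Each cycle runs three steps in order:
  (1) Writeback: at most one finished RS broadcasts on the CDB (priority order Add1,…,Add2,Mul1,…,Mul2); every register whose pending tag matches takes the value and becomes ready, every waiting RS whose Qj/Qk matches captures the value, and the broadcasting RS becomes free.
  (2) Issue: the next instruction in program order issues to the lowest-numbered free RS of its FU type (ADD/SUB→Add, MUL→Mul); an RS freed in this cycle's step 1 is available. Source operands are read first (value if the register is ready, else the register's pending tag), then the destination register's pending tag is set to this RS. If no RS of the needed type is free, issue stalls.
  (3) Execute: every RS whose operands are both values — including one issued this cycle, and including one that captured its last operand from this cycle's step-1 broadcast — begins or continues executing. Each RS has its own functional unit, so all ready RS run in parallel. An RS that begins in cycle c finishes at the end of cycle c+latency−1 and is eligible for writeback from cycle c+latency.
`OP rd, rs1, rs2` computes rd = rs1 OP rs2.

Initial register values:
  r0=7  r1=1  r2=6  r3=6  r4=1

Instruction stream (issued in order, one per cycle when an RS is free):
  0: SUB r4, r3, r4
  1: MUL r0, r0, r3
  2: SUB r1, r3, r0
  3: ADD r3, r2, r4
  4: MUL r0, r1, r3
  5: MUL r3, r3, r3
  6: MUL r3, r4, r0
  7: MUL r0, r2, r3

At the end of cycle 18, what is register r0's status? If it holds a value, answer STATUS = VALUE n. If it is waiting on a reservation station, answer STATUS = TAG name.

c1: issue SUB r4<-Add1 | r0:7,r1:1,r2:6,r3:6,r4:Add1
c2: issue MUL r0<-Mul1 | r0:Mul1,r1:1,r2:6,r3:6,r4:Add1
c3: CDB Add1=5; issue SUB r1<-Add1 | r0:Mul1,r1:Add1,r2:6,r3:6,r4:5
c4: issue ADD r3<-Add2 | r0:Mul1,r1:Add1,r2:6,r3:Add2,r4:5
c5: issue MUL r0<-Mul2 | r0:Mul2,r1:Add1,r2:6,r3:Add2,r4:5
c6: CDB Add2=11; stall | r0:Mul2,r1:Add1,r2:6,r3:11,r4:5
c7: CDB Mul1=42; issue MUL r3<-Mul1 | r0:Mul2,r1:Add1,r2:6,r3:Mul1,r4:5
c8: stall | r0:Mul2,r1:Add1,r2:6,r3:Mul1,r4:5
c9: CDB Add1=-36; stall | r0:Mul2,r1:-36,r2:6,r3:Mul1,r4:5
c10: stall | r0:Mul2,r1:-36,r2:6,r3:Mul1,r4:5
c11: CDB Mul1=121; issue MUL r3<-Mul1 | r0:Mul2,r1:-36,r2:6,r3:Mul1,r4:5
c12: stall | r0:Mul2,r1:-36,r2:6,r3:Mul1,r4:5
c13: CDB Mul2=-396; issue MUL r0<-Mul2 | r0:Mul2,r1:-36,r2:6,r3:Mul1,r4:5
c14: - | r0:Mul2,r1:-36,r2:6,r3:Mul1,r4:5
c15: - | r0:Mul2,r1:-36,r2:6,r3:Mul1,r4:5
c16: - | r0:Mul2,r1:-36,r2:6,r3:Mul1,r4:5
c17: CDB Mul1=-1980 | r0:Mul2,r1:-36,r2:6,r3:-1980,r4:5
c18: - | r0:Mul2,r1:-36,r2:6,r3:-1980,r4:5

STATUS = TAG Mul2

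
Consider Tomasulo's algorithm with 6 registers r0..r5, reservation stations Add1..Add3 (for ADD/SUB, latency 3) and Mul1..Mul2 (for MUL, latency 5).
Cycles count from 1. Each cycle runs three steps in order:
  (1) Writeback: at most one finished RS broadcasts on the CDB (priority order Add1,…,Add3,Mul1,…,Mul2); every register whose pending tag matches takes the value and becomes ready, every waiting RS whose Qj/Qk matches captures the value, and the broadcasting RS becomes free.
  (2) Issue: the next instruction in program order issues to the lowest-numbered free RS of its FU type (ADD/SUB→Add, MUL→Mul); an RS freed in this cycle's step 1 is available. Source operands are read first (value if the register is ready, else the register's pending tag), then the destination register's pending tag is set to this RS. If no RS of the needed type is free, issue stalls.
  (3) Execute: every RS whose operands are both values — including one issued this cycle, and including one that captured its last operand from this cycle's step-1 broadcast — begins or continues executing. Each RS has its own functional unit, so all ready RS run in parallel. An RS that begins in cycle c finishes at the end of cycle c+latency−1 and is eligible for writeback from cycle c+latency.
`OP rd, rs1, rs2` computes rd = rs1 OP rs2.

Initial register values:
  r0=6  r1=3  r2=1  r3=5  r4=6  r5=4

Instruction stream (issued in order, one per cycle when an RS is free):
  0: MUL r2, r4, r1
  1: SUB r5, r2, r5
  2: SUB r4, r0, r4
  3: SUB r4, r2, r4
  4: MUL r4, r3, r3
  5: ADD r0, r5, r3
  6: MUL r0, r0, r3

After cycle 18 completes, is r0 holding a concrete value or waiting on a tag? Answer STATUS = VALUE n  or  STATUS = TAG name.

  c1: issue MUL r2<-Mul1  regs: r0:6,r1:3,r2:Mul1,r3:5,r4:6,r5:4
  c2: issue SUB r5<-Add1  regs: r0:6,r1:3,r2:Mul1,r3:5,r4:6,r5:Add1
  c3: issue SUB r4<-Add2  regs: r0:6,r1:3,r2:Mul1,r3:5,r4:Add2,r5:Add1
  c4: issue SUB r4<-Add3  regs: r0:6,r1:3,r2:Mul1,r3:5,r4:Add3,r5:Add1
  c5: issue MUL r4<-Mul2  regs: r0:6,r1:3,r2:Mul1,r3:5,r4:Mul2,r5:Add1
  c6: CDB Add2=0; issue ADD r0<-Add2  regs: r0:Add2,r1:3,r2:Mul1,r3:5,r4:Mul2,r5:Add1
  c7: CDB Mul1=18; issue MUL r0<-Mul1  regs: r0:Mul1,r1:3,r2:18,r3:5,r4:Mul2,r5:Add1
  c8: -  regs: r0:Mul1,r1:3,r2:18,r3:5,r4:Mul2,r5:Add1
  c9: -  regs: r0:Mul1,r1:3,r2:18,r3:5,r4:Mul2,r5:Add1
  c10: CDB Add1=14  regs: r0:Mul1,r1:3,r2:18,r3:5,r4:Mul2,r5:14
  c11: CDB Add3=18  regs: r0:Mul1,r1:3,r2:18,r3:5,r4:Mul2,r5:14
  c12: CDB Mul2=25  regs: r0:Mul1,r1:3,r2:18,r3:5,r4:25,r5:14
  c13: CDB Add2=19  regs: r0:Mul1,r1:3,r2:18,r3:5,r4:25,r5:14
  c14: -  regs: r0:Mul1,r1:3,r2:18,r3:5,r4:25,r5:14
  c15: -  regs: r0:Mul1,r1:3,r2:18,r3:5,r4:25,r5:14
  c16: -  regs: r0:Mul1,r1:3,r2:18,r3:5,r4:25,r5:14
  c17: -  regs: r0:Mul1,r1:3,r2:18,r3:5,r4:25,r5:14
  c18: CDB Mul1=95  regs: r0:95,r1:3,r2:18,r3:5,r4:25,r5:14

STATUS = VALUE 95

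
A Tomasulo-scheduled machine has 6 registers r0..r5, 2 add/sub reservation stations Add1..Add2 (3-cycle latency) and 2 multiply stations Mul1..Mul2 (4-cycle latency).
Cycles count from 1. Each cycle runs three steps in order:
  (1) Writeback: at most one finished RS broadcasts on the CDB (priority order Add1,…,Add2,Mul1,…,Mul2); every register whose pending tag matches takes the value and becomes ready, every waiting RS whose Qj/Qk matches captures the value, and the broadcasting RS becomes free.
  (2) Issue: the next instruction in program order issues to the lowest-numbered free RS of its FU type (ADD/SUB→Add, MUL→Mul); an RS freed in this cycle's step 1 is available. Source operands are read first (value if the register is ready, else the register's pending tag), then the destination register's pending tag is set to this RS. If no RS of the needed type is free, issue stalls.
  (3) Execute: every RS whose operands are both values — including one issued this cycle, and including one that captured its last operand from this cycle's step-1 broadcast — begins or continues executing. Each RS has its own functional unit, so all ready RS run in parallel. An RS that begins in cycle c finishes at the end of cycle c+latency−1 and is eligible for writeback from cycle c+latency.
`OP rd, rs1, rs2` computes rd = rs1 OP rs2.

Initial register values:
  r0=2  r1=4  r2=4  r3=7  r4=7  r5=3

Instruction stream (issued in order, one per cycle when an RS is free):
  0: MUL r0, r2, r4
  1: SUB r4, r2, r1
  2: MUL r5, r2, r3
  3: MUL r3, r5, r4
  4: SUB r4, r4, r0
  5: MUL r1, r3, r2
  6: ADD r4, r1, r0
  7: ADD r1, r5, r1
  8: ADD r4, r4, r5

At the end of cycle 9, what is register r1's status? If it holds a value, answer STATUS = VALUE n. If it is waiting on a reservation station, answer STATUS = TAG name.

cycle 1: issue MUL r0<-Mul1 // r0:Mul1,r1:4,r2:4,r3:7,r4:7,r5:3
cycle 2: issue SUB r4<-Add1 // r0:Mul1,r1:4,r2:4,r3:7,r4:Add1,r5:3
cycle 3: issue MUL r5<-Mul2 // r0:Mul1,r1:4,r2:4,r3:7,r4:Add1,r5:Mul2
cycle 4: stall // r0:Mul1,r1:4,r2:4,r3:7,r4:Add1,r5:Mul2
cycle 5: CDB Add1=0; stall // r0:Mul1,r1:4,r2:4,r3:7,r4:0,r5:Mul2
cycle 6: CDB Mul1=28; issue MUL r3<-Mul1 // r0:28,r1:4,r2:4,r3:Mul1,r4:0,r5:Mul2
cycle 7: CDB Mul2=28; issue SUB r4<-Add1 // r0:28,r1:4,r2:4,r3:Mul1,r4:Add1,r5:28
cycle 8: issue MUL r1<-Mul2 // r0:28,r1:Mul2,r2:4,r3:Mul1,r4:Add1,r5:28
cycle 9: issue ADD r4<-Add2 // r0:28,r1:Mul2,r2:4,r3:Mul1,r4:Add2,r5:28

STATUS = TAG Mul2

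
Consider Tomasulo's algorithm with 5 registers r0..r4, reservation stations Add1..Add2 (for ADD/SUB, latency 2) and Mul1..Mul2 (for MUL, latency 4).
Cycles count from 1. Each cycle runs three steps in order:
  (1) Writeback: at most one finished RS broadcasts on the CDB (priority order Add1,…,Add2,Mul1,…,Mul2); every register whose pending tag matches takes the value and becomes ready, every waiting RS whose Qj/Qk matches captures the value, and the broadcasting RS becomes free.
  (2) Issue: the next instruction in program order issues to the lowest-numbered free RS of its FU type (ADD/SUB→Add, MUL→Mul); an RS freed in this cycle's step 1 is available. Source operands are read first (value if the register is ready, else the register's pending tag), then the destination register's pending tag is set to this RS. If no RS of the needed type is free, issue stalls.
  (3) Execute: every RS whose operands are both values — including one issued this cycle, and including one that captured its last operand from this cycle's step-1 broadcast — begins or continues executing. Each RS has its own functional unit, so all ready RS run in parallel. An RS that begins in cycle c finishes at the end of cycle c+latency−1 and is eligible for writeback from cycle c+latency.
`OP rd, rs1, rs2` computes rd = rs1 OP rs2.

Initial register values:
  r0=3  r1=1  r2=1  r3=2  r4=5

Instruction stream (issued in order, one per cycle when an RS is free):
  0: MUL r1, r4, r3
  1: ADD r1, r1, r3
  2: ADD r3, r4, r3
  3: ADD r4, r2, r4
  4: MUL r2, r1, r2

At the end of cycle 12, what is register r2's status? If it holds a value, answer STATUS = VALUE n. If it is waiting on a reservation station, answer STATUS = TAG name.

STATUS = VALUE 12

  c1: issue MUL r1<-Mul1  regs: r0:3,r1:Mul1,r2:1,r3:2,r4:5
  c2: issue ADD r1<-Add1  regs: r0:3,r1:Add1,r2:1,r3:2,r4:5
  c3: issue ADD r3<-Add2  regs: r0:3,r1:Add1,r2:1,r3:Add2,r4:5
  c4: stall  regs: r0:3,r1:Add1,r2:1,r3:Add2,r4:5
  c5: CDB Add2=7; issue ADD r4<-Add2  regs: r0:3,r1:Add1,r2:1,r3:7,r4:Add2
  c6: CDB Mul1=10; issue MUL r2<-Mul1  regs: r0:3,r1:Add1,r2:Mul1,r3:7,r4:Add2
  c7: CDB Add2=6  regs: r0:3,r1:Add1,r2:Mul1,r3:7,r4:6
  c8: CDB Add1=12  regs: r0:3,r1:12,r2:Mul1,r3:7,r4:6
  c9: -  regs: r0:3,r1:12,r2:Mul1,r3:7,r4:6
  c10: -  regs: r0:3,r1:12,r2:Mul1,r3:7,r4:6
  c11: -  regs: r0:3,r1:12,r2:Mul1,r3:7,r4:6
  c12: CDB Mul1=12  regs: r0:3,r1:12,r2:12,r3:7,r4:6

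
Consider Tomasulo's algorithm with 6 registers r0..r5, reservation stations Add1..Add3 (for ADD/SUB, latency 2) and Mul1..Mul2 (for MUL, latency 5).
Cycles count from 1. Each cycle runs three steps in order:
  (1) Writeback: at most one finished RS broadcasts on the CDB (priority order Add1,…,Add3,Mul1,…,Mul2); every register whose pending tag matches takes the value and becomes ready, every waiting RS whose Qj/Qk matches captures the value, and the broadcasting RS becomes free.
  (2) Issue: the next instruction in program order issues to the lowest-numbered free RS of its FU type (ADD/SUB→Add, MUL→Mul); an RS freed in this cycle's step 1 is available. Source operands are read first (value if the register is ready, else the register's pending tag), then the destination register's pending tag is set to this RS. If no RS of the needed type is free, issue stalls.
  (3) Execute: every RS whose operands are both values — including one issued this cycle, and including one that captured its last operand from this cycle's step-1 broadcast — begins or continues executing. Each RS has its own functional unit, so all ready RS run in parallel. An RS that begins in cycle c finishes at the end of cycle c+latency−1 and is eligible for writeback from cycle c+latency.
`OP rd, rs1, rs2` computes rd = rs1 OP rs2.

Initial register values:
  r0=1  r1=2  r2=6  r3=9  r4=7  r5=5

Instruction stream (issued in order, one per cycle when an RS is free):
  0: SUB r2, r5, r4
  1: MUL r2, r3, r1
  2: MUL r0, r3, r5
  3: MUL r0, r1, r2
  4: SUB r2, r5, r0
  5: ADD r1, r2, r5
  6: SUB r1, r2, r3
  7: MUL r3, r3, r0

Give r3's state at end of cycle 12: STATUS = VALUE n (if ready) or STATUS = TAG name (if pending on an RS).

cycle 1: issue SUB r2<-Add1 // r0:1,r1:2,r2:Add1,r3:9,r4:7,r5:5
cycle 2: issue MUL r2<-Mul1 // r0:1,r1:2,r2:Mul1,r3:9,r4:7,r5:5
cycle 3: CDB Add1=-2; issue MUL r0<-Mul2 // r0:Mul2,r1:2,r2:Mul1,r3:9,r4:7,r5:5
cycle 4: stall // r0:Mul2,r1:2,r2:Mul1,r3:9,r4:7,r5:5
cycle 5: stall // r0:Mul2,r1:2,r2:Mul1,r3:9,r4:7,r5:5
cycle 6: stall // r0:Mul2,r1:2,r2:Mul1,r3:9,r4:7,r5:5
cycle 7: CDB Mul1=18; issue MUL r0<-Mul1 // r0:Mul1,r1:2,r2:18,r3:9,r4:7,r5:5
cycle 8: CDB Mul2=45; issue SUB r2<-Add1 // r0:Mul1,r1:2,r2:Add1,r3:9,r4:7,r5:5
cycle 9: issue ADD r1<-Add2 // r0:Mul1,r1:Add2,r2:Add1,r3:9,r4:7,r5:5
cycle 10: issue SUB r1<-Add3 // r0:Mul1,r1:Add3,r2:Add1,r3:9,r4:7,r5:5
cycle 11: issue MUL r3<-Mul2 // r0:Mul1,r1:Add3,r2:Add1,r3:Mul2,r4:7,r5:5
cycle 12: CDB Mul1=36 // r0:36,r1:Add3,r2:Add1,r3:Mul2,r4:7,r5:5

STATUS = TAG Mul2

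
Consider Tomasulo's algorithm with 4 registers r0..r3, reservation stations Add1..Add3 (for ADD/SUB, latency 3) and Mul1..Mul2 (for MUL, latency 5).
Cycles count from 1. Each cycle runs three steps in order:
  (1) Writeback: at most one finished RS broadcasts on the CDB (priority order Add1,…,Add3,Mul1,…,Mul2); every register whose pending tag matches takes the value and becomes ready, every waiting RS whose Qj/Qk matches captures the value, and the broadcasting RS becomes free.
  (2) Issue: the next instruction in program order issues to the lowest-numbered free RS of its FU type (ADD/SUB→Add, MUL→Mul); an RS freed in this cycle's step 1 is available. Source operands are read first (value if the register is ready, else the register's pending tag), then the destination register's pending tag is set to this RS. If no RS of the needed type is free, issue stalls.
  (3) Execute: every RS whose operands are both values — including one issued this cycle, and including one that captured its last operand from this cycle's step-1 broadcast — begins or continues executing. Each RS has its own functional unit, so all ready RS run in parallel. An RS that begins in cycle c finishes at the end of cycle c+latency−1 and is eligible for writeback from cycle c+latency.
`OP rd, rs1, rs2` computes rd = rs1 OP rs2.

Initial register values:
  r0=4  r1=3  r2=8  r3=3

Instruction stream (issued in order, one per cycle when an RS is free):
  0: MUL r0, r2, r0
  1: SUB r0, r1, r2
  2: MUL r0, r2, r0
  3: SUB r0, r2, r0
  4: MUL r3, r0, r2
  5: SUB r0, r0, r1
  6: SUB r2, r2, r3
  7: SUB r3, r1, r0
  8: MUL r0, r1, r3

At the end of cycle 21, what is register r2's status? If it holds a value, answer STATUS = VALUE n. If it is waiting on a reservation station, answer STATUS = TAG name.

c1: issue MUL r0<-Mul1 | r0:Mul1,r1:3,r2:8,r3:3
c2: issue SUB r0<-Add1 | r0:Add1,r1:3,r2:8,r3:3
c3: issue MUL r0<-Mul2 | r0:Mul2,r1:3,r2:8,r3:3
c4: issue SUB r0<-Add2 | r0:Add2,r1:3,r2:8,r3:3
c5: CDB Add1=-5; stall | r0:Add2,r1:3,r2:8,r3:3
c6: CDB Mul1=32; issue MUL r3<-Mul1 | r0:Add2,r1:3,r2:8,r3:Mul1
c7: issue SUB r0<-Add1 | r0:Add1,r1:3,r2:8,r3:Mul1
c8: issue SUB r2<-Add3 | r0:Add1,r1:3,r2:Add3,r3:Mul1
c9: stall | r0:Add1,r1:3,r2:Add3,r3:Mul1
c10: CDB Mul2=-40; stall | r0:Add1,r1:3,r2:Add3,r3:Mul1
c11: stall | r0:Add1,r1:3,r2:Add3,r3:Mul1
c12: stall | r0:Add1,r1:3,r2:Add3,r3:Mul1
c13: CDB Add2=48; issue SUB r3<-Add2 | r0:Add1,r1:3,r2:Add3,r3:Add2
c14: issue MUL r0<-Mul2 | r0:Mul2,r1:3,r2:Add3,r3:Add2
c15: - | r0:Mul2,r1:3,r2:Add3,r3:Add2
c16: CDB Add1=45 | r0:Mul2,r1:3,r2:Add3,r3:Add2
c17: - | r0:Mul2,r1:3,r2:Add3,r3:Add2
c18: CDB Mul1=384 | r0:Mul2,r1:3,r2:Add3,r3:Add2
c19: CDB Add2=-42 | r0:Mul2,r1:3,r2:Add3,r3:-42
c20: - | r0:Mul2,r1:3,r2:Add3,r3:-42
c21: CDB Add3=-376 | r0:Mul2,r1:3,r2:-376,r3:-42

STATUS = VALUE -376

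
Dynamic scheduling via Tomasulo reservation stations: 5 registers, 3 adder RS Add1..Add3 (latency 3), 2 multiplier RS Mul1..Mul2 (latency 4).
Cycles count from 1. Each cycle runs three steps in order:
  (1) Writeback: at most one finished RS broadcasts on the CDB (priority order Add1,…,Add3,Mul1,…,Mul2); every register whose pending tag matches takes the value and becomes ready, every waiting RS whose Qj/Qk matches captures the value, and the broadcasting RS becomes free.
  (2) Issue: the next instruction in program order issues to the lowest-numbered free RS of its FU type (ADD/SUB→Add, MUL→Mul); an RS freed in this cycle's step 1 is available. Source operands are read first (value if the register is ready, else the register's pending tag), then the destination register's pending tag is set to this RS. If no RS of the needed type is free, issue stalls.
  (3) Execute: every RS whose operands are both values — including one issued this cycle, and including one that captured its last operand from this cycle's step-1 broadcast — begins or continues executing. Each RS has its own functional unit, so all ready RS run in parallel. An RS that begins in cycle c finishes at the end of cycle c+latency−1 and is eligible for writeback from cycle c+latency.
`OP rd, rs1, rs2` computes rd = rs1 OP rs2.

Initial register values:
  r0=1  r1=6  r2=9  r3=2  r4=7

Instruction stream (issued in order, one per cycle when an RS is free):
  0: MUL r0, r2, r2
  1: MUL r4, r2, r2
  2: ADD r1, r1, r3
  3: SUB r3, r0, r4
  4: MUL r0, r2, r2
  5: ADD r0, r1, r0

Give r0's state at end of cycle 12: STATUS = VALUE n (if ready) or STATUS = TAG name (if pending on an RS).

  c1: issue MUL r0<-Mul1  regs: r0:Mul1,r1:6,r2:9,r3:2,r4:7
  c2: issue MUL r4<-Mul2  regs: r0:Mul1,r1:6,r2:9,r3:2,r4:Mul2
  c3: issue ADD r1<-Add1  regs: r0:Mul1,r1:Add1,r2:9,r3:2,r4:Mul2
  c4: issue SUB r3<-Add2  regs: r0:Mul1,r1:Add1,r2:9,r3:Add2,r4:Mul2
  c5: CDB Mul1=81; issue MUL r0<-Mul1  regs: r0:Mul1,r1:Add1,r2:9,r3:Add2,r4:Mul2
  c6: CDB Add1=8; issue ADD r0<-Add1  regs: r0:Add1,r1:8,r2:9,r3:Add2,r4:Mul2
  c7: CDB Mul2=81  regs: r0:Add1,r1:8,r2:9,r3:Add2,r4:81
  c8: -  regs: r0:Add1,r1:8,r2:9,r3:Add2,r4:81
  c9: CDB Mul1=81  regs: r0:Add1,r1:8,r2:9,r3:Add2,r4:81
  c10: CDB Add2=0  regs: r0:Add1,r1:8,r2:9,r3:0,r4:81
  c11: -  regs: r0:Add1,r1:8,r2:9,r3:0,r4:81
  c12: CDB Add1=89  regs: r0:89,r1:8,r2:9,r3:0,r4:81

STATUS = VALUE 89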